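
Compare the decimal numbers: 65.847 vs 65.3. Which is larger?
65.847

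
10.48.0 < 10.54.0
True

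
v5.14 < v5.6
False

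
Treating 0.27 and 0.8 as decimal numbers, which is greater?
0.8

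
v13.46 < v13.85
True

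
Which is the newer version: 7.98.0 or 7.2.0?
7.98.0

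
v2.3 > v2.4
False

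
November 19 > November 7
True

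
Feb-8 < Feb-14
True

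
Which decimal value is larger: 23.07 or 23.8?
23.8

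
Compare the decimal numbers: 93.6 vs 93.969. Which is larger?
93.969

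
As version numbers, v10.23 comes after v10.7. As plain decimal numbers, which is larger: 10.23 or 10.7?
10.7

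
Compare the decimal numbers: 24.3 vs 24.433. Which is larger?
24.433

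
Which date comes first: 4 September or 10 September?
4 September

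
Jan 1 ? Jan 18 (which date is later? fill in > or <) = <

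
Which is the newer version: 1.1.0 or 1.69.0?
1.69.0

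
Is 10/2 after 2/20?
Yes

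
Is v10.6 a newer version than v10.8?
No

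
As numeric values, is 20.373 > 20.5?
False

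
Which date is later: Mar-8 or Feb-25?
Mar-8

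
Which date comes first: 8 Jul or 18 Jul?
8 Jul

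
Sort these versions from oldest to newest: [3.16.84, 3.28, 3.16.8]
[3.16.8, 3.16.84, 3.28]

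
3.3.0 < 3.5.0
True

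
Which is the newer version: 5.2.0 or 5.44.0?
5.44.0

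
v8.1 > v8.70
False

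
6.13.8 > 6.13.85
False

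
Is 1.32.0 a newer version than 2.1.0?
No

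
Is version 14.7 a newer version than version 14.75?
No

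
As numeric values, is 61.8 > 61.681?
True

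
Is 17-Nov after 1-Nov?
Yes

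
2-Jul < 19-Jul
True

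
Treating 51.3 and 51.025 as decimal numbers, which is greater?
51.3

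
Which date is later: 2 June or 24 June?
24 June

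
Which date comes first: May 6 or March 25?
March 25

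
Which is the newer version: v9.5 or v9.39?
v9.39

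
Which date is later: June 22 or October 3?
October 3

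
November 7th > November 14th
False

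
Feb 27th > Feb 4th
True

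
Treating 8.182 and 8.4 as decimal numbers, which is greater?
8.4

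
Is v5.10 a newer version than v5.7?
Yes. Version numbers are compared segment by segment as integers, not as decimals: minor version 10 > 7, so v5.10 > v5.7 (even though the decimal 5.10 < 5.7).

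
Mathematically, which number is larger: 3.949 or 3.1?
3.949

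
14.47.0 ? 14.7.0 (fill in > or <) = >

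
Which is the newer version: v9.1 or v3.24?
v9.1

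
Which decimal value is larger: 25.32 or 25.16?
25.32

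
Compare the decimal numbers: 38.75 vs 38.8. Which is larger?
38.8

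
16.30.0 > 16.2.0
True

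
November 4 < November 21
True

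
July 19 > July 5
True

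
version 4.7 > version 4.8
False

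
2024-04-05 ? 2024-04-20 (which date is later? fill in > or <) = <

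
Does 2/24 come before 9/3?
Yes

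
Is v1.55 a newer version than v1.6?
Yes. Version numbers are compared segment by segment as integers, not as decimals: minor version 55 > 6, so v1.55 > v1.6 (even though the decimal 1.55 < 1.6).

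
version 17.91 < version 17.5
False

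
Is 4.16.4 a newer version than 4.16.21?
No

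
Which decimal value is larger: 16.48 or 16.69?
16.69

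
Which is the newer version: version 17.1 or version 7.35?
version 17.1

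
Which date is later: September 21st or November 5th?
November 5th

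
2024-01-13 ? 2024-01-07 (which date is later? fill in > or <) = >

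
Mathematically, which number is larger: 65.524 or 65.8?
65.8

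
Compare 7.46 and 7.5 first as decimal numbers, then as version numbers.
As decimals: 7.46 < 7.5. As versions: v7.46 > v7.5 (minor version 46 > 5).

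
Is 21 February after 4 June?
No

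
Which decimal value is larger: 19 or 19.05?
19.05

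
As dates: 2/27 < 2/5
False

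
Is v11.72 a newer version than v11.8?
Yes. Version numbers are compared segment by segment as integers, not as decimals: minor version 72 > 8, so v11.72 > v11.8 (even though the decimal 11.72 < 11.8).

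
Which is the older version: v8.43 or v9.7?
v8.43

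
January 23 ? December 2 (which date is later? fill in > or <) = <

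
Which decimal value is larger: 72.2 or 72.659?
72.659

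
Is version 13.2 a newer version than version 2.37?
Yes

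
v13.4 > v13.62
False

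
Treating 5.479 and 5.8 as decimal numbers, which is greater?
5.8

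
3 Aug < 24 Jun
False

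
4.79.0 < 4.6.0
False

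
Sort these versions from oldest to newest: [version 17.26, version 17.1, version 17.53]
[version 17.1, version 17.26, version 17.53]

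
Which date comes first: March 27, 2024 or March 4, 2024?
March 4, 2024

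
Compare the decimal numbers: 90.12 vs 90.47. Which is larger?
90.47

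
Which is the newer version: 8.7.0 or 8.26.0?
8.26.0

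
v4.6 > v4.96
False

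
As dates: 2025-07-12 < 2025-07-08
False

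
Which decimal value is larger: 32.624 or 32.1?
32.624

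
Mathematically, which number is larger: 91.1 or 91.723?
91.723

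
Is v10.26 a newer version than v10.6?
Yes. Version numbers are compared segment by segment as integers, not as decimals: minor version 26 > 6, so v10.26 > v10.6 (even though the decimal 10.26 < 10.6).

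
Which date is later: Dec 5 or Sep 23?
Dec 5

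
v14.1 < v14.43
True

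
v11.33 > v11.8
True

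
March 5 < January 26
False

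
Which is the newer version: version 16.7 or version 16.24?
version 16.24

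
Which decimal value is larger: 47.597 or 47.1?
47.597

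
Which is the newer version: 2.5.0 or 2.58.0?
2.58.0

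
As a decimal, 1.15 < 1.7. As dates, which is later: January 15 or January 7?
January 15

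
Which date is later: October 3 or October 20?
October 20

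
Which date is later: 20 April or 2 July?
2 July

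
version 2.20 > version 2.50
False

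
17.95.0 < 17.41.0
False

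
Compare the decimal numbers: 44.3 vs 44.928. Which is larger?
44.928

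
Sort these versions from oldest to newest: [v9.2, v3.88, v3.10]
[v3.10, v3.88, v9.2]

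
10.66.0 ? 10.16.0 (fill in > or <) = >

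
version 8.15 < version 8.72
True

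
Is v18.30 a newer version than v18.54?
No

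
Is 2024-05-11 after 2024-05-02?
Yes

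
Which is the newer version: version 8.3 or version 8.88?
version 8.88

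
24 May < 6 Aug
True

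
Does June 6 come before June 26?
Yes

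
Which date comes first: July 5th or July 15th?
July 5th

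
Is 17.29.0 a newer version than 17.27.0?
Yes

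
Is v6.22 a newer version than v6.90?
No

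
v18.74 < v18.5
False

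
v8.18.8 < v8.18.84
True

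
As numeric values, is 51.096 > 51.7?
False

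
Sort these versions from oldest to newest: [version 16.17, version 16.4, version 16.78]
[version 16.4, version 16.17, version 16.78]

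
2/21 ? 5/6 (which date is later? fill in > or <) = <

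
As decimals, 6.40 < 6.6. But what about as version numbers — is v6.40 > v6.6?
True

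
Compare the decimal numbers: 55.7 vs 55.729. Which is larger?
55.729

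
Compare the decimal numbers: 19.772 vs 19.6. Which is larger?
19.772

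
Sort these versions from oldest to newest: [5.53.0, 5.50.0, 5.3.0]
[5.3.0, 5.50.0, 5.53.0]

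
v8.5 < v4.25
False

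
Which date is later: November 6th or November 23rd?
November 23rd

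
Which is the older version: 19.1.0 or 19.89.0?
19.1.0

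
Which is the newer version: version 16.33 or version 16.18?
version 16.33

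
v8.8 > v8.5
True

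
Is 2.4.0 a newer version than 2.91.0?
No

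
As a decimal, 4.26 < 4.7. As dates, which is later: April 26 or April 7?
April 26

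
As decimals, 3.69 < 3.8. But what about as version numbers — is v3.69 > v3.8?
True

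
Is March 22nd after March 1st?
Yes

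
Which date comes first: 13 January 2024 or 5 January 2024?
5 January 2024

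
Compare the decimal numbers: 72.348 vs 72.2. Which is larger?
72.348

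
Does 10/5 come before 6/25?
No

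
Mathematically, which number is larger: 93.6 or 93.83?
93.83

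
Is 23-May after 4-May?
Yes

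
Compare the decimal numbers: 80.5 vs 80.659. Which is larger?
80.659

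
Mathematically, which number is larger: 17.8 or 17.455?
17.8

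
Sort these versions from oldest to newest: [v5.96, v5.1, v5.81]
[v5.1, v5.81, v5.96]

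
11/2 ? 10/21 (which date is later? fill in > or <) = >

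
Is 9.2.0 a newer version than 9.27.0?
No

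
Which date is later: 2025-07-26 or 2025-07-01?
2025-07-26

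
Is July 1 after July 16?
No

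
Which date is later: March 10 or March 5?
March 10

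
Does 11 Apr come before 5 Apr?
No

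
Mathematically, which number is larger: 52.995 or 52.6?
52.995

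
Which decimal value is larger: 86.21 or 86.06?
86.21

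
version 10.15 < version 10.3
False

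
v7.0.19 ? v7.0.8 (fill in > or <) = >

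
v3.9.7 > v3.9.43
False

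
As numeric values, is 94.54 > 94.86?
False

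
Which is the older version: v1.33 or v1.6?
v1.6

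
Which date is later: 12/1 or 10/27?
12/1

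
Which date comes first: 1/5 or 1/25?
1/5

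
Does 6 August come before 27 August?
Yes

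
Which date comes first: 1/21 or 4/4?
1/21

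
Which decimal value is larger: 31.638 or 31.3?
31.638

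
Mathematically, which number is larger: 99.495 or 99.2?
99.495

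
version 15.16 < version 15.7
False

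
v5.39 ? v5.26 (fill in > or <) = >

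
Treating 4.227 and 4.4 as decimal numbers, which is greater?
4.4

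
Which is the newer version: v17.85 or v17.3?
v17.85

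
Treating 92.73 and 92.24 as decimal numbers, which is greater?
92.73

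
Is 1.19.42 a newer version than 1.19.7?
Yes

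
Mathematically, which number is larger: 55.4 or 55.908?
55.908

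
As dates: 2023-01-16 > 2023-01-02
True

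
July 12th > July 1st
True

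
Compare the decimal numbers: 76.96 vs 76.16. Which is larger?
76.96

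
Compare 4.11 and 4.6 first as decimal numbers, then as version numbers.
As decimals: 4.11 < 4.6. As versions: v4.11 > v4.6 (minor version 11 > 6).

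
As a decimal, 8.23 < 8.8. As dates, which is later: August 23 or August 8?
August 23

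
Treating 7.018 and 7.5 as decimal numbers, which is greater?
7.5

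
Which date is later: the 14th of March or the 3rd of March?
the 14th of March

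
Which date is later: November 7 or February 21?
November 7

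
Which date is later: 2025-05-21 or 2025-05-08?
2025-05-21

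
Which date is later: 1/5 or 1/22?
1/22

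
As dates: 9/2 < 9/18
True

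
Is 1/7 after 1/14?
No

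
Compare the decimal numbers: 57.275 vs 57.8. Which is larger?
57.8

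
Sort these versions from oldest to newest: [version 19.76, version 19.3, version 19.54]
[version 19.3, version 19.54, version 19.76]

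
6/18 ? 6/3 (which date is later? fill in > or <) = >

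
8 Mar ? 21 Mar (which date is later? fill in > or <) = <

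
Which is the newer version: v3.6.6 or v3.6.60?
v3.6.60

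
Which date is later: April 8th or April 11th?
April 11th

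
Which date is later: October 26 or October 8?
October 26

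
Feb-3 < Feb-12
True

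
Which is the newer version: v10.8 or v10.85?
v10.85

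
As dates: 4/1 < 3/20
False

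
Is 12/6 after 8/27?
Yes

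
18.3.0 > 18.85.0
False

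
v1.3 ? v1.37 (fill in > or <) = <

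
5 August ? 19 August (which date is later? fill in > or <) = <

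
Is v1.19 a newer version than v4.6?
No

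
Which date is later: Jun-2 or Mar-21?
Jun-2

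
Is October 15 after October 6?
Yes. Day 15 comes after day 6 in October — this is a date comparison, not a decimal one (the decimal 10.15 would be smaller than 10.6).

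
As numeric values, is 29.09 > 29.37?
False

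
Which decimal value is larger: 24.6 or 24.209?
24.6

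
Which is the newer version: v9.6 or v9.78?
v9.78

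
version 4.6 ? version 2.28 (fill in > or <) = >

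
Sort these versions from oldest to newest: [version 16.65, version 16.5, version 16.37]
[version 16.5, version 16.37, version 16.65]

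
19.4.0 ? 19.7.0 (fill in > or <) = <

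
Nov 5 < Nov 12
True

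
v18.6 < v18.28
True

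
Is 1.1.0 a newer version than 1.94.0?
No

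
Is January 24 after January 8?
Yes. Day 24 comes after day 8 in January — this is a date comparison, not a decimal one (the decimal 1.24 would be smaller than 1.8).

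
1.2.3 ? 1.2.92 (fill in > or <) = <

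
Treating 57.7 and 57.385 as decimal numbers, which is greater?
57.7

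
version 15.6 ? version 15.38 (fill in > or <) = <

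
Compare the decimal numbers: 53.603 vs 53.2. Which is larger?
53.603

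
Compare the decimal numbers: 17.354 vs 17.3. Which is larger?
17.354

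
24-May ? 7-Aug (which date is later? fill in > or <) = <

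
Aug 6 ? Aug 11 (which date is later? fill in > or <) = <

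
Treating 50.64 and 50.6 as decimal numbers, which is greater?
50.64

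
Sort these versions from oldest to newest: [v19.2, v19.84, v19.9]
[v19.2, v19.9, v19.84]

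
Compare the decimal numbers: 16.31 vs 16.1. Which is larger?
16.31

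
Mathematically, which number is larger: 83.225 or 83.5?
83.5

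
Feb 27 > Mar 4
False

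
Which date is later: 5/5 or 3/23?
5/5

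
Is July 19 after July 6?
Yes. Day 19 comes after day 6 in July — this is a date comparison, not a decimal one (the decimal 7.19 would be smaller than 7.6).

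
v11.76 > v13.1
False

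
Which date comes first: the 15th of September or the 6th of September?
the 6th of September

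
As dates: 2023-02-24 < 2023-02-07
False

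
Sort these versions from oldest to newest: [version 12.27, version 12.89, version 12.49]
[version 12.27, version 12.49, version 12.89]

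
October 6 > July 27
True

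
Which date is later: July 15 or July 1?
July 15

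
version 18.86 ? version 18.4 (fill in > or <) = >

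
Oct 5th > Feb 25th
True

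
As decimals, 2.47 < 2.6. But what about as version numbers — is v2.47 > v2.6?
True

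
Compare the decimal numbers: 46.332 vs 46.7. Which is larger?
46.7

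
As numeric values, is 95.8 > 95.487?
True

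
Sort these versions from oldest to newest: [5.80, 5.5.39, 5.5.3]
[5.5.3, 5.5.39, 5.80]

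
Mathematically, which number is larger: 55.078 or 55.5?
55.5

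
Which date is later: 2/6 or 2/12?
2/12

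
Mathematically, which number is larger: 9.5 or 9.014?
9.5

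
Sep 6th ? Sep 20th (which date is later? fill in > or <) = <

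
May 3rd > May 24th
False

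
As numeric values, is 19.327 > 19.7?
False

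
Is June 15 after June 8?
Yes. Day 15 comes after day 8 in June — this is a date comparison, not a decimal one (the decimal 6.15 would be smaller than 6.8).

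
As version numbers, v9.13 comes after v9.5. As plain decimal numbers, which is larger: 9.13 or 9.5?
9.5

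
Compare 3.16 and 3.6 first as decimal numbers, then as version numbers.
As decimals: 3.16 < 3.6. As versions: v3.16 > v3.6 (minor version 16 > 6).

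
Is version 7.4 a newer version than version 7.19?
No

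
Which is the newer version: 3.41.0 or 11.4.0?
11.4.0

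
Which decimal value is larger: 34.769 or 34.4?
34.769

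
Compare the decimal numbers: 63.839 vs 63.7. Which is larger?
63.839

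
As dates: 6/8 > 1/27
True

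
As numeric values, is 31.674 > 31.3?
True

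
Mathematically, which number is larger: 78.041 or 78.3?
78.3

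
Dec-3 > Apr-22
True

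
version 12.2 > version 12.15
False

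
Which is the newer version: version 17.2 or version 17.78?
version 17.78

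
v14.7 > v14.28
False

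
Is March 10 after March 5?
Yes. Day 10 comes after day 5 in March — this is a date comparison, not a decimal one (the decimal 3.10 would be smaller than 3.5).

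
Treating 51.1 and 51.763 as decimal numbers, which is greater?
51.763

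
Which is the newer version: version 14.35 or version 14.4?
version 14.35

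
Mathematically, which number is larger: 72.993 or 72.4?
72.993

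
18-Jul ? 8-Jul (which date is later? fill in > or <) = >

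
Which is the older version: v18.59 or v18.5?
v18.5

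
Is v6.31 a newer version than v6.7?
Yes. Version numbers are compared segment by segment as integers, not as decimals: minor version 31 > 7, so v6.31 > v6.7 (even though the decimal 6.31 < 6.7).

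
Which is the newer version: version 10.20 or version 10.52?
version 10.52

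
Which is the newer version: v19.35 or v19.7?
v19.35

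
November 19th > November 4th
True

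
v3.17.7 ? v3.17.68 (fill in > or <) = <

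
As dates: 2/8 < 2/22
True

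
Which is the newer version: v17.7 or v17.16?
v17.16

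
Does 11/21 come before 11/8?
No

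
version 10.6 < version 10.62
True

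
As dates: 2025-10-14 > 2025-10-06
True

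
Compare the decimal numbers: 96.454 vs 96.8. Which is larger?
96.8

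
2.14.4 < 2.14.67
True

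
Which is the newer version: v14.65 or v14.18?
v14.65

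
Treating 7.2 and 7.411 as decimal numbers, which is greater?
7.411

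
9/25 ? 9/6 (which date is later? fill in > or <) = >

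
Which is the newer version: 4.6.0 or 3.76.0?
4.6.0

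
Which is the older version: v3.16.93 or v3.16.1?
v3.16.1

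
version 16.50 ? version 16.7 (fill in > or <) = >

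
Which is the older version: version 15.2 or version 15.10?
version 15.2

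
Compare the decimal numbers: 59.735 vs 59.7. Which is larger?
59.735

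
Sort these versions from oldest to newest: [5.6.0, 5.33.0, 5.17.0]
[5.6.0, 5.17.0, 5.33.0]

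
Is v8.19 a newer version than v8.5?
Yes. Version numbers are compared segment by segment as integers, not as decimals: minor version 19 > 5, so v8.19 > v8.5 (even though the decimal 8.19 < 8.5).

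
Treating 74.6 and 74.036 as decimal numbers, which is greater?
74.6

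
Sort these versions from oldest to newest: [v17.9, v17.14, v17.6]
[v17.6, v17.9, v17.14]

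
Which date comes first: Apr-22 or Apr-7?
Apr-7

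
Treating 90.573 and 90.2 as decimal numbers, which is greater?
90.573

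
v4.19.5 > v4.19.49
False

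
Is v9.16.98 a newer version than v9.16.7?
Yes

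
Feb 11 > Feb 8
True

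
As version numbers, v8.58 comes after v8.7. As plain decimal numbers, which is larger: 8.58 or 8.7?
8.7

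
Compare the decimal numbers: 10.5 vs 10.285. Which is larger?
10.5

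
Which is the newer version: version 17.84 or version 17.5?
version 17.84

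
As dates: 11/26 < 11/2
False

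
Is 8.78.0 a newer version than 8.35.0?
Yes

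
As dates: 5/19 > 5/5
True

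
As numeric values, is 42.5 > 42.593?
False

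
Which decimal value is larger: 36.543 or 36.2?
36.543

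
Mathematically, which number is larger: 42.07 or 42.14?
42.14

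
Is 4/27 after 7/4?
No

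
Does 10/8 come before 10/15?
Yes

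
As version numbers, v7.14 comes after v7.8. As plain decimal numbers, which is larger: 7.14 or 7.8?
7.8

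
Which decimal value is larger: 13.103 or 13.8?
13.8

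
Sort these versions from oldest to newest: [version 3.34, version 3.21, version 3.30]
[version 3.21, version 3.30, version 3.34]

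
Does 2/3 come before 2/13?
Yes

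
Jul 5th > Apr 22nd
True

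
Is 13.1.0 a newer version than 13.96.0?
No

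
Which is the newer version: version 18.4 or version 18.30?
version 18.30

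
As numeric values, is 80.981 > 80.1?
True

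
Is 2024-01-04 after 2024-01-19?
No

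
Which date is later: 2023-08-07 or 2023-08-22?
2023-08-22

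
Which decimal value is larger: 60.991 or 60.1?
60.991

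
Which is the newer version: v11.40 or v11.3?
v11.40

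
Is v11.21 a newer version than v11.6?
Yes. Version numbers are compared segment by segment as integers, not as decimals: minor version 21 > 6, so v11.21 > v11.6 (even though the decimal 11.21 < 11.6).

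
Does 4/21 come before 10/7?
Yes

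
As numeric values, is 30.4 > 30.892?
False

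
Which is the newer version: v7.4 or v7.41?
v7.41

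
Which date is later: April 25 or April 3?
April 25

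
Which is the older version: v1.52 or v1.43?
v1.43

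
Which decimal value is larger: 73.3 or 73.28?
73.3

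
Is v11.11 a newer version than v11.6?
Yes. Version numbers are compared segment by segment as integers, not as decimals: minor version 11 > 6, so v11.11 > v11.6 (even though the decimal 11.11 < 11.6).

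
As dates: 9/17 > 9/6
True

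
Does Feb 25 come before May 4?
Yes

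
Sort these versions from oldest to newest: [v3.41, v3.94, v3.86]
[v3.41, v3.86, v3.94]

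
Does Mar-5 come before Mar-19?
Yes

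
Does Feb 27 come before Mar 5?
Yes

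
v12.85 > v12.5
True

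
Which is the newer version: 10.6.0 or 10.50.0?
10.50.0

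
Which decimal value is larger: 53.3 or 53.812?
53.812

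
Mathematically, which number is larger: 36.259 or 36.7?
36.7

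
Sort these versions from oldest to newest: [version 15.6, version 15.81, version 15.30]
[version 15.6, version 15.30, version 15.81]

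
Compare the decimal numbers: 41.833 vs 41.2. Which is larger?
41.833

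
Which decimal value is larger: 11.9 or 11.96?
11.96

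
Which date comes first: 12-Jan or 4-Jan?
4-Jan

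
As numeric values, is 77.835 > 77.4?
True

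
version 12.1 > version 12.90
False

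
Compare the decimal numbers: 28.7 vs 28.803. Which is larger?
28.803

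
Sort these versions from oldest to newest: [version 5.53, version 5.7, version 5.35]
[version 5.7, version 5.35, version 5.53]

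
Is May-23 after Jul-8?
No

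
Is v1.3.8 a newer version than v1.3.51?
No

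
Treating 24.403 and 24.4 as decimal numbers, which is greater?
24.403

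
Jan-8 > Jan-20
False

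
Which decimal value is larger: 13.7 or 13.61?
13.7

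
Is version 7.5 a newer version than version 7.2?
Yes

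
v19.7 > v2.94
True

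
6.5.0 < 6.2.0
False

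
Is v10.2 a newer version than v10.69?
No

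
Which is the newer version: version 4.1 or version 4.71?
version 4.71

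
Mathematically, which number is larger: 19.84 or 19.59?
19.84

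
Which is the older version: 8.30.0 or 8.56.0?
8.30.0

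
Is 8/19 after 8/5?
Yes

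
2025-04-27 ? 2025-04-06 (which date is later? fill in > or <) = >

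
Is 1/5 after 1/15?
No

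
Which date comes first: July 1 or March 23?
March 23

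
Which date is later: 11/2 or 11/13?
11/13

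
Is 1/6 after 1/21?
No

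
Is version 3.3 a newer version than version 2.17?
Yes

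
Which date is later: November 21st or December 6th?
December 6th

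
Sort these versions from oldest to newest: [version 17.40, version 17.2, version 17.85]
[version 17.2, version 17.40, version 17.85]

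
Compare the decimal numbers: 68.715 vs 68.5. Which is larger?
68.715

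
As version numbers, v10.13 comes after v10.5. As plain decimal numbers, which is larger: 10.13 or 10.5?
10.5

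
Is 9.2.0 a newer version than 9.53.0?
No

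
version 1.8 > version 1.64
False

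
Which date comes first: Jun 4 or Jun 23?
Jun 4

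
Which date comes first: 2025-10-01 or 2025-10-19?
2025-10-01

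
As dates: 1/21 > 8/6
False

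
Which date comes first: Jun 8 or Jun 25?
Jun 8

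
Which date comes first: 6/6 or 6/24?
6/6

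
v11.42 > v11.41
True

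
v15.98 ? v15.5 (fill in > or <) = >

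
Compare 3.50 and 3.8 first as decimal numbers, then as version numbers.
As decimals: 3.50 < 3.8. As versions: v3.50 > v3.8 (minor version 50 > 8).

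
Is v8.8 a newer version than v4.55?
Yes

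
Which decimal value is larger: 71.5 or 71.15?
71.5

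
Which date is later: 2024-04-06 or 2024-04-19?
2024-04-19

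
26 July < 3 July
False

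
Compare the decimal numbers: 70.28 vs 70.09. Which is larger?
70.28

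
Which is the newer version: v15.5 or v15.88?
v15.88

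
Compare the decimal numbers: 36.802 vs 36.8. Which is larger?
36.802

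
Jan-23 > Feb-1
False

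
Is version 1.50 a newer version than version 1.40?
Yes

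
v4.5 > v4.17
False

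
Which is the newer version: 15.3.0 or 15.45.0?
15.45.0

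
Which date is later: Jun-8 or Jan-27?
Jun-8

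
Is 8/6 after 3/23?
Yes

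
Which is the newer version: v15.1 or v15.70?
v15.70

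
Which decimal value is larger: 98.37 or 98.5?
98.5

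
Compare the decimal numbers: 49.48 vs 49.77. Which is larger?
49.77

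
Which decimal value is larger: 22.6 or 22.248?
22.6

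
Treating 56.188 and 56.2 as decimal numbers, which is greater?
56.2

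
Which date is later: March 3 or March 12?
March 12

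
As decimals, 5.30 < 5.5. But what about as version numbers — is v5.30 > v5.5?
True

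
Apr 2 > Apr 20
False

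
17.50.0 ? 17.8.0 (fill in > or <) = >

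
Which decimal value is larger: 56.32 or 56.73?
56.73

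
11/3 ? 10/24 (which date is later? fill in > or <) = >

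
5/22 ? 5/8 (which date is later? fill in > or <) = >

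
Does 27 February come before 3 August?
Yes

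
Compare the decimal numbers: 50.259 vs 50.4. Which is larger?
50.4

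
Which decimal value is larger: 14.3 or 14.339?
14.339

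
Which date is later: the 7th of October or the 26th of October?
the 26th of October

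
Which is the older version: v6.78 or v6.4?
v6.4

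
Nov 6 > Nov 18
False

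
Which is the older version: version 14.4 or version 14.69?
version 14.4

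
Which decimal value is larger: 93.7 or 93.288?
93.7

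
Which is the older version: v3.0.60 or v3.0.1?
v3.0.1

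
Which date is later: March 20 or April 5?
April 5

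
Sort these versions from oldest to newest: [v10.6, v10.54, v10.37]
[v10.6, v10.37, v10.54]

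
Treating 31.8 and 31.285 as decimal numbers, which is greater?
31.8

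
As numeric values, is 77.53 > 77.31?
True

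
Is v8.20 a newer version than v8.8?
Yes. Version numbers are compared segment by segment as integers, not as decimals: minor version 20 > 8, so v8.20 > v8.8 (even though the decimal 8.20 < 8.8).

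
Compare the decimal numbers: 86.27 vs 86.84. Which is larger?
86.84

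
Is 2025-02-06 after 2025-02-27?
No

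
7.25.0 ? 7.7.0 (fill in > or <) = >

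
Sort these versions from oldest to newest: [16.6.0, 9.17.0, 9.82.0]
[9.17.0, 9.82.0, 16.6.0]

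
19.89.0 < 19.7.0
False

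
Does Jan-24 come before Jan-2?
No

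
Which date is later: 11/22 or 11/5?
11/22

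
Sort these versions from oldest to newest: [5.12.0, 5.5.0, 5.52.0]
[5.5.0, 5.12.0, 5.52.0]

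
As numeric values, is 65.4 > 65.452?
False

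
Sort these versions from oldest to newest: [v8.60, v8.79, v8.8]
[v8.8, v8.60, v8.79]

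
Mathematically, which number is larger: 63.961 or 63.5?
63.961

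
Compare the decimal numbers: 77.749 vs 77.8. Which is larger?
77.8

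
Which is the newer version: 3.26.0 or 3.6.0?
3.26.0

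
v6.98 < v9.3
True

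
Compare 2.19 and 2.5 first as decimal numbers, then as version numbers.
As decimals: 2.19 < 2.5. As versions: v2.19 > v2.5 (minor version 19 > 5).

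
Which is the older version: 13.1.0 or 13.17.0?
13.1.0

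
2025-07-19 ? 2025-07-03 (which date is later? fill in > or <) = >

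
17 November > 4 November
True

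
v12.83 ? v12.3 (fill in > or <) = >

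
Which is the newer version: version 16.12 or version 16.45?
version 16.45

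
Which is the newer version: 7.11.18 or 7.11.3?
7.11.18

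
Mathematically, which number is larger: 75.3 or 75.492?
75.492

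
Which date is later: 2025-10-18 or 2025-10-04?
2025-10-18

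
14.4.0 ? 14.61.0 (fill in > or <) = <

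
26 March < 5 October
True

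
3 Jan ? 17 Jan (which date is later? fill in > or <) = <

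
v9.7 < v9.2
False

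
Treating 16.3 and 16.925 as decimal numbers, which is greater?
16.925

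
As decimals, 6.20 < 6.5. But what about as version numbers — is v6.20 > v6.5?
True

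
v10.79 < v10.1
False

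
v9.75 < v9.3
False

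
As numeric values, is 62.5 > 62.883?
False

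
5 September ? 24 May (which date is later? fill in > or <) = >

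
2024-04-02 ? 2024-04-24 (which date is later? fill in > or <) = <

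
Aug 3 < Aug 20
True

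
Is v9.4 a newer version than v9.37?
No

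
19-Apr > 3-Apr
True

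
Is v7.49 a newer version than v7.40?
Yes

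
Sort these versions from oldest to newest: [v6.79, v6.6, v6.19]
[v6.6, v6.19, v6.79]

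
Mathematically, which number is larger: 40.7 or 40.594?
40.7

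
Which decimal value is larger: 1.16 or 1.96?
1.96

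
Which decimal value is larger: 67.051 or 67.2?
67.2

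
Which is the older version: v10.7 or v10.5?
v10.5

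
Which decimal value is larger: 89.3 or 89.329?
89.329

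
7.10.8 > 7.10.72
False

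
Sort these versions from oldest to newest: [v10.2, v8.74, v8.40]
[v8.40, v8.74, v10.2]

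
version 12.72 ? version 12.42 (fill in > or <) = >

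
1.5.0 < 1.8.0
True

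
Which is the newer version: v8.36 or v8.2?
v8.36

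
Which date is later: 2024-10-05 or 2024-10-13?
2024-10-13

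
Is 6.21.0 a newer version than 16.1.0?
No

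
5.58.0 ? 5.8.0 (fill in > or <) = >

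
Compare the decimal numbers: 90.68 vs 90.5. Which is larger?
90.68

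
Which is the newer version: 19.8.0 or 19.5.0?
19.8.0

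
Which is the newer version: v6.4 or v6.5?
v6.5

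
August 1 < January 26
False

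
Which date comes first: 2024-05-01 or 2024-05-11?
2024-05-01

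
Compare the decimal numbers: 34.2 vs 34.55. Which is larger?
34.55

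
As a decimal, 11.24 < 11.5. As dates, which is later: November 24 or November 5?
November 24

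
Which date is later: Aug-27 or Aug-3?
Aug-27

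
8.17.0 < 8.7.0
False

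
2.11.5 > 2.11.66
False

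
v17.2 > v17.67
False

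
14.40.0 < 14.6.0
False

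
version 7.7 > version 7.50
False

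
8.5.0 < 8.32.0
True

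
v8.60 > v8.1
True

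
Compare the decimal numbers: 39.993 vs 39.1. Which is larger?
39.993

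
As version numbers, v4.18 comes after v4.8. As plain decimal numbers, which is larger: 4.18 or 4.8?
4.8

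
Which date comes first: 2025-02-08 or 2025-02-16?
2025-02-08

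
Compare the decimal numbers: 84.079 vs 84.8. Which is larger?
84.8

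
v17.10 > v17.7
True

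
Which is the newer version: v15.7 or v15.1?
v15.7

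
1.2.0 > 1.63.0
False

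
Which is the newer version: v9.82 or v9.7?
v9.82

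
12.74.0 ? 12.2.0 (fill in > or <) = >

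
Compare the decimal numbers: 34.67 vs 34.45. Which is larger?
34.67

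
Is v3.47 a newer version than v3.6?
Yes. Version numbers are compared segment by segment as integers, not as decimals: minor version 47 > 6, so v3.47 > v3.6 (even though the decimal 3.47 < 3.6).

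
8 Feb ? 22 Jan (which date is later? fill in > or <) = >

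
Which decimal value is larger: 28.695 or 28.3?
28.695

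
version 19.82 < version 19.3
False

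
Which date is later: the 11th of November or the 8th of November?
the 11th of November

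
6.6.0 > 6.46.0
False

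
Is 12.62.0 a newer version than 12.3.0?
Yes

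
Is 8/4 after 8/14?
No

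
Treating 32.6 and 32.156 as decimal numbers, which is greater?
32.6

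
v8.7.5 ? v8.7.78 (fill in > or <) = <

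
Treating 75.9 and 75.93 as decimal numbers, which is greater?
75.93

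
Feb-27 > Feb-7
True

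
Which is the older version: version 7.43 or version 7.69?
version 7.43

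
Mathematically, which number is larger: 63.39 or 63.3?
63.39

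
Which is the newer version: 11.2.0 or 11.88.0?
11.88.0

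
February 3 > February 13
False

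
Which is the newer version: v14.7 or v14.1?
v14.7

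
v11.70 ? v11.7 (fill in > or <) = >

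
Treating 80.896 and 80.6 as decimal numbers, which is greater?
80.896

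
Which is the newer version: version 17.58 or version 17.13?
version 17.58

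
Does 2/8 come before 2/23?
Yes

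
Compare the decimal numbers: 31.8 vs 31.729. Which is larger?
31.8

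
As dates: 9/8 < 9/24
True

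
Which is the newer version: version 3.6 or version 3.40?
version 3.40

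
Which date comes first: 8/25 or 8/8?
8/8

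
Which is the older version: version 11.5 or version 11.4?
version 11.4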